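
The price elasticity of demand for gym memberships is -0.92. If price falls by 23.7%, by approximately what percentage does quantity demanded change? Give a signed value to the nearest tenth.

%ΔQ ≈ E × %ΔP = (-0.92) × (-23.7%) ≈ 21.8%.

21.8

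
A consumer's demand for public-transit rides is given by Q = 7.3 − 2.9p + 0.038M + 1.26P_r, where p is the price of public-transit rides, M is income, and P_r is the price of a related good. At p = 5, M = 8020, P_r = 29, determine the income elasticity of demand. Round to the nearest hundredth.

0.91

Evaluating quantity at (p, M, P_r) gives Q = 7.3 − 2.9(5) + 0.038(8020) + 1.26(29) = 7.3 − 14.5 + 304.76 + 36.54 = 334.1.
∂Q/∂M = +0.038, so E_I = 0.038·(8020/334.1) ≈ 0.91.
E_I ∈ (0,1): normal good (necessity).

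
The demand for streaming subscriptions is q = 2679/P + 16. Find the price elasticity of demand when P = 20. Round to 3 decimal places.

At P = 20, q = 149.95.
dq/dP = −2679/P² = −6.6975.
Point elasticity E = (dq/dP)·(P/q) = -6.6975 × 20/149.95 ≈ -0.893.
|E| < 1, so demand is inelastic at this price.

-0.893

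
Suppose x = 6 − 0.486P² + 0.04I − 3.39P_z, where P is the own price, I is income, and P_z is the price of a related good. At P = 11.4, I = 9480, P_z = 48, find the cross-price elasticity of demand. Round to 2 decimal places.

-1.02

Evaluating quantity at (P, I, P_z) gives x = 6 − 0.486(11.4)² + 0.04(9480) − 3.39(48) = 6 − 63.1606 + 379.2 − 162.72 = 159.3194.
∂x/∂P_z = −3.39, so E_xy = -3.39·(48/159.3194) ≈ -1.02.
E_xy < 0: the goods are complements.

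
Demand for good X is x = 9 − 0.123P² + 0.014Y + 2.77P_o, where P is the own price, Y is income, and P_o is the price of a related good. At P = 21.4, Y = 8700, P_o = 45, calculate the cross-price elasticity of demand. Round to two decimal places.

Evaluating quantity at (P, Y, P_o) gives x = 9 − 0.123(21.4)² + 0.014(8700) + 2.77(45) = 9 − 56.3291 + 121.8 + 124.65 = 199.1209.
∂x/∂P_o = +2.77, so E_xy = 2.77·(45/199.1209) ≈ 0.63.
E_xy > 0: the goods are substitutes.

0.63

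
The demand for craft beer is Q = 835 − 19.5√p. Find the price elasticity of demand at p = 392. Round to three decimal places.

-0.430

At p = 392, Q = 448.9197.
dQ/dp = −19.5/(2√p) = −19.5/(2·19.799).
Point elasticity E = (dQ/dp)·(p/Q) = -0.4924 × 392/448.9197 ≈ -0.430.
|E| < 1, so demand is inelastic at this price.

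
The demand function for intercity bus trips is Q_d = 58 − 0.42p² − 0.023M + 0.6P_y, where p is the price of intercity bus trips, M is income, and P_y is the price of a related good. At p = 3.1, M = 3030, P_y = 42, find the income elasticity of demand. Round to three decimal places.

Evaluating quantity at (p, M, P_y) gives Q_d = 58 − 0.42(3.1)² − 0.023(3030) + 0.6(42) = 58 − 4.0362 − 69.69 + 25.2 = 9.4738.
∂Q_d/∂M = −0.023, so E_I = -0.023·(3030/9.4738) ≈ -7.356.
E_I < 0: inferior good.

-7.356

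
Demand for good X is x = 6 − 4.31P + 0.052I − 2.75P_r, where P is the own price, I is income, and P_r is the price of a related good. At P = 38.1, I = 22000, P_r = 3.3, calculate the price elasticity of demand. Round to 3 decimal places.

Substituting, x = 6 − 4.31(38.1) + 0.052(22000) − 2.75(3.3) = 6 − 164.211 + 1144 − 9.075 = 976.714.
∂x/∂P = −4.31, so E_p = (−4.31)·(38.1/976.714) ≈ -0.168.
|E_p| < 1: demand is inelastic.

-0.168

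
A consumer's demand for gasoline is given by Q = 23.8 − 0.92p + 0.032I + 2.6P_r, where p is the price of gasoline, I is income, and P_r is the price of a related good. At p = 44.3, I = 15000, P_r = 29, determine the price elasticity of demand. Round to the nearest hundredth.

Q = 23.8 − 0.92(44.3) + 0.032(15000) + 2.6(29) = 23.8 − 40.756 + 480 + 75.4 = 538.444.
∂Q/∂p = −0.92, so E_p = (−0.92)·(44.3/538.444) ≈ -0.08.
|E_p| < 1: demand is inelastic.

-0.08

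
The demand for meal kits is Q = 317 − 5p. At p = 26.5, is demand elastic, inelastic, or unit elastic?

At p = 26.5, Q = 184.5.
dQ/dp = −5.
Point elasticity E = (dQ/dp)·(p/Q) = -5 × 26.5/184.5 ≈ -0.718.
|E| ≈ 0.718 < 1, so demand is inelastic.

inelastic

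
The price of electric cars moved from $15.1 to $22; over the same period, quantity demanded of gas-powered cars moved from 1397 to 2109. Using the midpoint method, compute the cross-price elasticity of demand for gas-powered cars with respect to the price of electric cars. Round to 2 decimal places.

%ΔQ_x = (2109 − 1397)/[(1397+2109)/2] = 712/1753 ≈ 0.4062.
%ΔP_y = (22 − 15.1)/[(15.1+22)/2] ≈ 0.3720.
E_xy = 0.4062/0.3720 ≈ 1.09.
E_xy > 0, so gas-powered cars and electric cars are substitutes.

1.09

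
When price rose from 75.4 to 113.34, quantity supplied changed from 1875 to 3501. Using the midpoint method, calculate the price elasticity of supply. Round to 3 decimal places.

%ΔQ = (3501 − 1875)/[(1875 + 3501)/2] = 1626/2688 ≈ 0.6049.
%Δp = (113.34 − 75.4)/[(75.4 + 113.34)/2] = 37.94/94.37 ≈ 0.4020.
Arc elasticity E = %ΔQ/%Δp ≈ 0.6049/0.4020 ≈ 1.505.
|E| > 1: supply is elastic over this range.

1.505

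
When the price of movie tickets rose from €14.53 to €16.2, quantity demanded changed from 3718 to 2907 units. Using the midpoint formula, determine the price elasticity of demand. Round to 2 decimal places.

-2.25

%ΔQ = (2907 − 3718)/[(3718 + 2907)/2] = -811/3312.5 ≈ -0.2448.
%Δp = (16.2 − 14.53)/[(14.53 + 16.2)/2] = 1.67/15.365 ≈ 0.1087.
Arc elasticity E = %ΔQ/%Δp ≈ -0.2448/0.1087 ≈ -2.25.
|E| > 1: demand is elastic over this range.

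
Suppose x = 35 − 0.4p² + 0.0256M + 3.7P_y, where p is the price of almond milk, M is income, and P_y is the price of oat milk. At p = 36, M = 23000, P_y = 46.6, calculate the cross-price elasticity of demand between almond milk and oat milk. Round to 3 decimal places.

0.621

x = 35 − 0.4(36)² + 0.0256(23000) + 3.7(46.6) = 35 − 518.4 + 588.8 + 172.42 = 277.82.
∂x/∂P_y = +3.7, so E_xy = 3.7·(46.6/277.82) ≈ 0.621.
E_xy > 0: the goods are substitutes.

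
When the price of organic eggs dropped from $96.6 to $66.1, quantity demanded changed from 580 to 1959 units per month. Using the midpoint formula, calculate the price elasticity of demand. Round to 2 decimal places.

-2.90

%Δq = (1959 − 580)/[(580 + 1959)/2] = 1379/1269.5 ≈ 1.0863.
%ΔP = (66.1 − 96.6)/[(96.6 + 66.1)/2] = -30.5/81.35 ≈ -0.3749.
Arc elasticity E = %Δq/%ΔP ≈ 1.0863/-0.3749 ≈ -2.90.
|E| > 1: demand is elastic over this range.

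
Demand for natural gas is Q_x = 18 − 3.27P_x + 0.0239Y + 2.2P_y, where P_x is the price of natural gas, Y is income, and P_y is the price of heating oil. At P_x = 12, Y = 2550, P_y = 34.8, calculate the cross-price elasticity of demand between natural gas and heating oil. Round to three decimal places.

Substituting, Q_x = 18 − 3.27(12) + 0.0239(2550) + 2.2(34.8) = 18 − 39.24 + 60.945 + 76.56 = 116.265.
∂Q_x/∂P_y = +2.2, so E_xy = 2.2·(34.8/116.265) ≈ 0.658.
E_xy > 0: the goods are substitutes.

0.658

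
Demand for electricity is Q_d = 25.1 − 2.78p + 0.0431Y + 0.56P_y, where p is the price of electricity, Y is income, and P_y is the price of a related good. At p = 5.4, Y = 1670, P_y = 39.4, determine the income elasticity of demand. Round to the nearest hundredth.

0.69

Substituting, Q_d = 25.1 − 2.78(5.4) + 0.0431(1670) + 0.56(39.4) = 25.1 − 15.012 + 71.977 + 22.064 = 104.129.
∂Q_d/∂Y = +0.0431, so E_I = 0.0431·(1670/104.129) ≈ 0.69.
E_I ∈ (0,1): normal good (necessity).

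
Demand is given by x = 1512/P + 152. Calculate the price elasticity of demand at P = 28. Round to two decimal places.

At P = 28, x = 206.
dx/dP = −1512/P² = −1.9286.
Point elasticity E = (dx/dP)·(P/x) = -1.9286 × 28/206 ≈ -0.26.
|E| < 1, so demand is inelastic at this price.

-0.26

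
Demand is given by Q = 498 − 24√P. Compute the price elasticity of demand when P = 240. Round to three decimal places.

At P = 240, Q = 126.1936.
dQ/dP = −24/(2√P) = −24/(2·15.4919).
Point elasticity E = (dQ/dP)·(P/Q) = -0.7746 × 240/126.1936 ≈ -1.473.
|E| > 1, so demand is elastic at this price.

-1.473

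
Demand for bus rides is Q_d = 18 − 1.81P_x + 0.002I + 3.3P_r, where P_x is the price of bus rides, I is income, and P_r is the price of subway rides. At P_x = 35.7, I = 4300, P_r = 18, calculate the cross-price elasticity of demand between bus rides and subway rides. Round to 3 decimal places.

Q_d = 18 − 1.81(35.7) + 0.002(4300) + 3.3(18) = 18 − 64.617 + 8.6 + 59.4 = 21.383.
∂Q_d/∂P_r = +3.3, so E_xy = 3.3·(18/21.383) ≈ 2.778.
E_xy > 0: the goods are substitutes.

2.778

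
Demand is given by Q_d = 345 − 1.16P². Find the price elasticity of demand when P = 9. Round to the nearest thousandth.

At P = 9, Q_d = 251.04.
dQ_d/dP = −2·1.16·P = −20.88.
Point elasticity E = (dQ_d/dP)·(P/Q_d) = -20.88 × 9/251.04 ≈ -0.749.
|E| < 1, so demand is inelastic at this price.

-0.749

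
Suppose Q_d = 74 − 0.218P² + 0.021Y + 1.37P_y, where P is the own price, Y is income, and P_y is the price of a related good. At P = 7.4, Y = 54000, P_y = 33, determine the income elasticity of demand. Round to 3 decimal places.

0.914

First evaluate Q_d: 74 − 0.218(7.4)² + 0.021(54000) + 1.37(33) = 74 − 11.9377 + 1134 + 45.21 = 1241.2723.
∂Q_d/∂Y = +0.021, so E_I = 0.021·(54000/1241.2723) ≈ 0.914.
E_I ∈ (0,1): normal good (necessity).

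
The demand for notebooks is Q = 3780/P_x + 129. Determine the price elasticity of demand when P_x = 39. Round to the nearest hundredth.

At P_x = 39, Q = 225.9231.
dQ/dP_x = −3780/P_x² = −2.4852.
Point elasticity E = (dQ/dP_x)·(P_x/Q) = -2.4852 × 39/225.9231 ≈ -0.43.
|E| < 1, so demand is inelastic at this price.

-0.43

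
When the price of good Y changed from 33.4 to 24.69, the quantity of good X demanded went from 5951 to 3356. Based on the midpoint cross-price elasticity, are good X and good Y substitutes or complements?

substitutes

%ΔQ_x = (3356 − 5951)/[(5951+3356)/2] = -2595/4653.5 ≈ -0.5576.
%ΔP_y = (24.69 − 33.4)/[(33.4+24.69)/2] ≈ -0.2999.
E_xy = -0.5576/-0.2999 ≈ 1.860.
E_xy > 0, so the goods are substitutes.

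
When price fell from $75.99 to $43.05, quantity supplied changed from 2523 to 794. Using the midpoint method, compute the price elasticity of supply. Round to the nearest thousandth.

%ΔQ = (794 − 2523)/[(2523 + 794)/2] = -1729/1658.5 ≈ -1.0425.
%ΔP = (43.05 − 75.99)/[(75.99 + 43.05)/2] = -32.94/59.52 ≈ -0.5534.
Arc elasticity E = %ΔQ/%ΔP ≈ -1.0425/-0.5534 ≈ 1.884.
|E| > 1: supply is elastic over this range.

1.884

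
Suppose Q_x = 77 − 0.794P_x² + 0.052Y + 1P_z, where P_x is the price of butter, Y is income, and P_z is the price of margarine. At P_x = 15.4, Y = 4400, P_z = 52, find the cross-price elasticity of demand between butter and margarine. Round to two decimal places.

First evaluate Q_x: 77 − 0.794(15.4)² + 0.052(4400) + 1(52) = 77 − 188.305 + 228.8 + 52 = 169.495.
∂Q_x/∂P_z = +1, so E_xy = 1·(52/169.495) ≈ 0.31.
E_xy > 0: the goods are substitutes.

0.31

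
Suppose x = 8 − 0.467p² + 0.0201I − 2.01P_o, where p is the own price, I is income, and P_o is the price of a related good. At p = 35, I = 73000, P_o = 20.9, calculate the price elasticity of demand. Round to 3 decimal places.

-1.329

At the given point, x = 8 − 0.467(35)² + 0.0201(73000) − 2.01(20.9) = 8 − 572.075 + 1467.3 − 42.009 = 861.216.
∂x/∂p = −2·0.467·p = -32.69, so E_p = -32.69·(35/861.216) ≈ -1.329.
|E_p| > 1: demand is elastic.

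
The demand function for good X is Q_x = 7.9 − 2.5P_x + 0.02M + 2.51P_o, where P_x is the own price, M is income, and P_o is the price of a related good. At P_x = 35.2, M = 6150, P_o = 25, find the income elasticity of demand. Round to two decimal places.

At the given point, Q_x = 7.9 − 2.5(35.2) + 0.02(6150) + 2.51(25) = 7.9 − 88 + 123 + 62.75 = 105.65.
∂Q_x/∂M = +0.02, so E_I = 0.02·(6150/105.65) ≈ 1.16.
E_I > 1: normal good (luxury).

1.16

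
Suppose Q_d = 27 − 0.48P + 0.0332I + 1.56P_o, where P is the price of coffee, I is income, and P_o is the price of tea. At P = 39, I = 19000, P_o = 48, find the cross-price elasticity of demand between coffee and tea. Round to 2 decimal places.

0.10

Substituting, Q_d = 27 − 0.48(39) + 0.0332(19000) + 1.56(48) = 27 − 18.72 + 630.8 + 74.88 = 713.96.
∂Q_d/∂P_o = +1.56, so E_xy = 1.56·(48/713.96) ≈ 0.10.
E_xy > 0: the goods are substitutes.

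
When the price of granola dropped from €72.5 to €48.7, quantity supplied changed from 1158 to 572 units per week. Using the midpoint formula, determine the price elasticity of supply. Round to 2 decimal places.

%Δq = (572 − 1158)/[(1158 + 572)/2] = -586/865 ≈ -0.6775.
%Δp = (48.7 − 72.5)/[(72.5 + 48.7)/2] = -23.8/60.6 ≈ -0.3927.
Arc elasticity E = %Δq/%Δp ≈ -0.6775/-0.3927 ≈ 1.72.
|E| > 1: supply is elastic over this range.

1.72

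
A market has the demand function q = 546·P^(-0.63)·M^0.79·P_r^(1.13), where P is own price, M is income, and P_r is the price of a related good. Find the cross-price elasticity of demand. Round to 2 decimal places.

1.13

For a Cobb–Douglas (constant-elasticity) form q = A·P_r^α·…, the elasticity with respect to P_r equals the exponent α at every point.
Here the exponent on P_r is 1.13, so the cross-price elasticity of demand is 1.13.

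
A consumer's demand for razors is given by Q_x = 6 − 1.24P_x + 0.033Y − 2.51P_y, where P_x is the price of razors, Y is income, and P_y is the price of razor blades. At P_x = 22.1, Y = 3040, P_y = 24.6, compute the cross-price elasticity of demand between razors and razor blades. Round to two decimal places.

-3.60

Evaluating quantity at (P_x, Y, P_y) gives Q_x = 6 − 1.24(22.1) + 0.033(3040) − 2.51(24.6) = 6 − 27.404 + 100.32 − 61.746 = 17.17.
∂Q_x/∂P_y = −2.51, so E_xy = -2.51·(24.6/17.17) ≈ -3.60.
E_xy < 0: the goods are complements.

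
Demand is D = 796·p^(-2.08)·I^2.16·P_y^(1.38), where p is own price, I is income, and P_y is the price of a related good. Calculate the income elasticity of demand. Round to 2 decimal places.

2.16

For a Cobb–Douglas (constant-elasticity) form D = A·I^α·…, the elasticity with respect to I equals the exponent α at every point.
Here the exponent on I is 2.16, so the income elasticity of demand is 2.16.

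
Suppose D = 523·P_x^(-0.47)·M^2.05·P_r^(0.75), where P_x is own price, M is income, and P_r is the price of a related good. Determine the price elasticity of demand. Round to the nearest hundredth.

-0.47

For a Cobb–Douglas (constant-elasticity) form D = A·P_x^α·…, the elasticity with respect to P_x equals the exponent α at every point.
Here the exponent on P_x is -0.47, so the price elasticity of demand is -0.47.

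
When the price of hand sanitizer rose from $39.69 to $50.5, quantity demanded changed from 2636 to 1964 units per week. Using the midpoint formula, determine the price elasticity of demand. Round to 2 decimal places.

-1.22

%Δq = (1964 − 2636)/[(2636 + 1964)/2] = -672/2300 ≈ -0.2922.
%Δp = (50.5 − 39.69)/[(39.69 + 50.5)/2] = 10.81/45.095 ≈ 0.2397.
Arc elasticity E = %Δq/%Δp ≈ -0.2922/0.2397 ≈ -1.22.
|E| > 1: demand is elastic over this range.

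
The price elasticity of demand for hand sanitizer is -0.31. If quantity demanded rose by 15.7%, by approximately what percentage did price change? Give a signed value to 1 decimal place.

-50.6

%ΔQ ≈ E × %ΔP ⇒ %ΔP = %ΔQ / E = (15.7%)/(-0.31) ≈ -50.6%.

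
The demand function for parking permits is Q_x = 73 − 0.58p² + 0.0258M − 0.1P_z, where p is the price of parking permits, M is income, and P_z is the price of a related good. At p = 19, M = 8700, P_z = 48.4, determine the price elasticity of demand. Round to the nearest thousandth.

-5.031

Substituting, Q_x = 73 − 0.58(19)² + 0.0258(8700) − 0.1(48.4) = 73 − 209.38 + 224.46 − 4.84 = 83.24.
∂Q_x/∂p = −2·0.58·p = -22.04, so E_p = -22.04·(19/83.24) ≈ -5.031.
|E_p| > 1: demand is elastic.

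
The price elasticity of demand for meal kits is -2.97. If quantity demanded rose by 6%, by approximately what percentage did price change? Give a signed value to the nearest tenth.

-2.0

%ΔQ ≈ E × %ΔP ⇒ %ΔP = %ΔQ / E = (6%)/(-2.97) ≈ -2.0%.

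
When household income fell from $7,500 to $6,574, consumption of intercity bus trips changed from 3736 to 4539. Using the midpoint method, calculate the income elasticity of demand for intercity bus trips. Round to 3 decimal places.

%ΔQ = (4539 − 3736)/[(3736+4539)/2] = 803/4137.5 ≈ 0.1941.
%ΔI = (6,574 − 7,500)/[(7,500+6,574)/2] = -926/7037 ≈ -0.1316.
E_I = %ΔQ/%ΔI ≈ -1.475.
E_I < 0: inferior good.

-1.475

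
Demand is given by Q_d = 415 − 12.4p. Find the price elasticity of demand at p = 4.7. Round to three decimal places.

-0.163

At p = 4.7, Q_d = 356.72.
dQ_d/dp = −12.4.
Point elasticity E = (dQ_d/dp)·(p/Q_d) = -12.4 × 4.7/356.72 ≈ -0.163.
|E| < 1, so demand is inelastic at this price.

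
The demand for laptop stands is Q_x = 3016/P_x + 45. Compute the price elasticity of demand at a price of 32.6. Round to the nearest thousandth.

At P_x = 32.6, Q_x = 137.5153.
dQ_x/dP_x = −3016/P_x² = −2.8379.
Point elasticity E = (dQ_x/dP_x)·(P_x/Q_x) = -2.8379 × 32.6/137.5153 ≈ -0.673.
|E| < 1, so demand is inelastic at this price.

-0.673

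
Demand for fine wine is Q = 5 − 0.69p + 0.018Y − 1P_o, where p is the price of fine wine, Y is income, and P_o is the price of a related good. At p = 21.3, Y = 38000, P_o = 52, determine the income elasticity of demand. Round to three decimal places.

Evaluating quantity at (p, Y, P_o) gives Q = 5 − 0.69(21.3) + 0.018(38000) − 1(52) = 5 − 14.697 + 684 − 52 = 622.303.
∂Q/∂Y = +0.018, so E_I = 0.018·(38000/622.303) ≈ 1.099.
E_I > 1: normal good (luxury).

1.099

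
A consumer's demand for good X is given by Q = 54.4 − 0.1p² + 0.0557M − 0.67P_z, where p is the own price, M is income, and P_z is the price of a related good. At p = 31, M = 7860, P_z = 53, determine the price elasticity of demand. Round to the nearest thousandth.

-0.533

Substituting, Q = 54.4 − 0.1(31)² + 0.0557(7860) − 0.67(53) = 54.4 − 96.1 + 437.802 − 35.51 = 360.592.
∂Q/∂p = −2·0.1·p = -6.2, so E_p = -6.2·(31/360.592) ≈ -0.533.
|E_p| < 1: demand is inelastic.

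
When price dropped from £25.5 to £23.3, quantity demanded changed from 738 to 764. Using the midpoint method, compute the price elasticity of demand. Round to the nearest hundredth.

-0.38

%ΔQ = (764 − 738)/[(738 + 764)/2] = 26/751 ≈ 0.0346.
%ΔP = (23.3 − 25.5)/[(25.5 + 23.3)/2] = -2.2/24.4 ≈ -0.0902.
Arc elasticity E = %ΔQ/%ΔP ≈ 0.0346/-0.0902 ≈ -0.38.
|E| < 1: demand is inelastic over this range.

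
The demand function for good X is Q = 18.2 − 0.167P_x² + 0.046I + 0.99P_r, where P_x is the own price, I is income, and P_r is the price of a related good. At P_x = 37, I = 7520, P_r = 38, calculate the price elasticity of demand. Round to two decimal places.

-2.64

First evaluate Q: 18.2 − 0.167(37)² + 0.046(7520) + 0.99(38) = 18.2 − 228.623 + 345.92 + 37.62 = 173.117.
∂Q/∂P_x = −2·0.167·P_x = -12.358, so E_p = -12.358·(37/173.117) ≈ -2.64.
|E_p| > 1: demand is elastic.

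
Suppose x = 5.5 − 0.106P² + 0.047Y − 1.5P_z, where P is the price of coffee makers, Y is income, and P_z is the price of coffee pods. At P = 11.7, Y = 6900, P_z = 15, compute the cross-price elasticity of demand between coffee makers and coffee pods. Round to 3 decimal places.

First evaluate x: 5.5 − 0.106(11.7)² + 0.047(6900) − 1.5(15) = 5.5 − 14.5103 + 324.3 − 22.5 = 292.7897.
∂x/∂P_z = −1.5, so E_xy = -1.5·(15/292.7897) ≈ -0.077.
E_xy < 0: the goods are complements.

-0.077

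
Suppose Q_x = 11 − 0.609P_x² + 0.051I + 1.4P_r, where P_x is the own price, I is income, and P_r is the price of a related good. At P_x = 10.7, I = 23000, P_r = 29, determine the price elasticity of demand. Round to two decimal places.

Evaluating quantity at (P_x, I, P_r) gives Q_x = 11 − 0.609(10.7)² + 0.051(23000) + 1.4(29) = 11 − 69.7244 + 1173 + 40.6 = 1154.8756.
∂Q_x/∂P_x = −2·0.609·P_x = -13.0326, so E_p = -13.0326·(10.7/1154.8756) ≈ -0.12.
|E_p| < 1: demand is inelastic.

-0.12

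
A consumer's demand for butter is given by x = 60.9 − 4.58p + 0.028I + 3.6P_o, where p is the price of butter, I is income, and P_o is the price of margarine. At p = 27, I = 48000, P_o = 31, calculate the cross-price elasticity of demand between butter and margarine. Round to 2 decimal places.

Substituting, x = 60.9 − 4.58(27) + 0.028(48000) + 3.6(31) = 60.9 − 123.66 + 1344 + 111.6 = 1392.84.
∂x/∂P_o = +3.6, so E_xy = 3.6·(31/1392.84) ≈ 0.08.
E_xy > 0: the goods are substitutes.

0.08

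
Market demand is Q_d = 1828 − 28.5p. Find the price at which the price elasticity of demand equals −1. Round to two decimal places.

32.07

For linear demand Q_d = a − bp, E = −bp/(a − bp). |E| = 1 ⇒ bp = a − bp ⇒ p = a/(2b).
p = 1828/(2·28.5) ≈ 32.07.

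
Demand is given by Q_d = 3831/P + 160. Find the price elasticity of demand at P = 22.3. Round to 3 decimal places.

At P = 22.3, Q_d = 331.7937.
dQ_d/dP = −3831/P² = −7.7038.
Point elasticity E = (dQ_d/dP)·(P/Q_d) = -7.7038 × 22.3/331.7937 ≈ -0.518.
|E| < 1, so demand is inelastic at this price.

-0.518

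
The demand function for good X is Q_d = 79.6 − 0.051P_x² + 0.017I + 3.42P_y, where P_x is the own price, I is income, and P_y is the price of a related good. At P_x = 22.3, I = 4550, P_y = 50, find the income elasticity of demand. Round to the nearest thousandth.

Evaluating quantity at (P_x, I, P_y) gives Q_d = 79.6 − 0.051(22.3)² + 0.017(4550) + 3.42(50) = 79.6 − 25.3618 + 77.35 + 171 = 302.5882.
∂Q_d/∂I = +0.017, so E_I = 0.017·(4550/302.5882) ≈ 0.256.
E_I ∈ (0,1): normal good (necessity).

0.256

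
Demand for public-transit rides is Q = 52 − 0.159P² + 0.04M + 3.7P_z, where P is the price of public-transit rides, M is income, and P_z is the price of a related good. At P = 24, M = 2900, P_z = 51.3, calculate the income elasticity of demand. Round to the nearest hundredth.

0.44

Q = 52 − 0.159(24)² + 0.04(2900) + 3.7(51.3) = 52 − 91.584 + 116 + 189.81 = 266.226.
∂Q/∂M = +0.04, so E_I = 0.04·(2900/266.226) ≈ 0.44.
E_I ∈ (0,1): normal good (necessity).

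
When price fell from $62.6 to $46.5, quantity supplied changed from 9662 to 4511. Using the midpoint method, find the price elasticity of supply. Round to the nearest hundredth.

%ΔQ = (4511 − 9662)/[(9662 + 4511)/2] = -5151/7086.5 ≈ -0.7269.
%Δp = (46.5 − 62.6)/[(62.6 + 46.5)/2] = -16.1/54.55 ≈ -0.2951.
Arc elasticity E = %ΔQ/%Δp ≈ -0.7269/-0.2951 ≈ 2.46.
|E| > 1: supply is elastic over this range.

2.46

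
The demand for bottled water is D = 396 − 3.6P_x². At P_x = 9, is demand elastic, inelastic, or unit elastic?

At P_x = 9, D = 104.4.
dD/dP_x = −2·3.6·P_x = −64.8.
Point elasticity E = (dD/dP_x)·(P_x/D) = -64.8 × 9/104.4 ≈ -5.586.
|E| ≈ 5.586 > 1, so demand is elastic.

elastic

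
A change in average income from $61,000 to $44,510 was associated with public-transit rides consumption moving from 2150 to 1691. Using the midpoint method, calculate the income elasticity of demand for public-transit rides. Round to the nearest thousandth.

0.765

%ΔQ = (1691 − 2150)/[(2150+1691)/2] = -459/1920.5 ≈ -0.2390.
%ΔY = (44,510 − 61,000)/[(61,000+44,510)/2] = -16490/52755 ≈ -0.3126.
E_I = %ΔQ/%ΔY ≈ 0.765.
E_I ∈ (0,1): normal good (necessity).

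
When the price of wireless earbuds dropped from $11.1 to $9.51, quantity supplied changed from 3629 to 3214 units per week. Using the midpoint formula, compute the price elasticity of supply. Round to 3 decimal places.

0.786

%Δq = (3214 − 3629)/[(3629 + 3214)/2] = -415/3421.5 ≈ -0.1213.
%ΔP = (9.51 − 11.1)/[(11.1 + 9.51)/2] = -1.59/10.305 ≈ -0.1543.
Arc elasticity E = %Δq/%ΔP ≈ -0.1213/-0.1543 ≈ 0.786.
|E| < 1: supply is inelastic over this range.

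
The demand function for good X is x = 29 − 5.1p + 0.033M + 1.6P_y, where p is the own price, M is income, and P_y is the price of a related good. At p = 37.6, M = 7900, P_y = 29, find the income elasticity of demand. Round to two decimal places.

1.81

Evaluating quantity at (p, M, P_y) gives x = 29 − 5.1(37.6) + 0.033(7900) + 1.6(29) = 29 − 191.76 + 260.7 + 46.4 = 144.34.
∂x/∂M = +0.033, so E_I = 0.033·(7900/144.34) ≈ 1.81.
E_I > 1: normal good (luxury).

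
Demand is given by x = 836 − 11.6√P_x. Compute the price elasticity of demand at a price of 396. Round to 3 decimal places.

At P_x = 396, x = 605.1629.
dx/dP_x = −11.6/(2√P_x) = −11.6/(2·19.8997).
Point elasticity E = (dx/dP_x)·(P_x/x) = -0.2915 × 396/605.1629 ≈ -0.191.
|E| < 1, so demand is inelastic at this price.

-0.191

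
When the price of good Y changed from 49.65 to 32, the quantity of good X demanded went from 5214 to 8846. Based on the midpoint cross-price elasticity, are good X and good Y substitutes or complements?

%ΔQ_x = (8846 − 5214)/[(5214+8846)/2] = 3632/7030 ≈ 0.5166.
%ΔP_y = (32 − 49.65)/[(49.65+32)/2] ≈ -0.4323.
E_xy = 0.5166/-0.4323 ≈ -1.195.
E_xy < 0, so the goods are complements.

complements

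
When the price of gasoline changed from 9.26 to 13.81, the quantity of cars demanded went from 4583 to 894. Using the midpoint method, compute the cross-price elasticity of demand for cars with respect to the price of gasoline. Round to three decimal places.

-3.415

%ΔQ_x = (894 − 4583)/[(4583+894)/2] = -3689/2738.5 ≈ -1.3471.
%ΔP_y = (13.81 − 9.26)/[(9.26+13.81)/2] ≈ 0.3945.
E_xy = -1.3471/0.3945 ≈ -3.415.
E_xy < 0, so cars and gasoline are complements.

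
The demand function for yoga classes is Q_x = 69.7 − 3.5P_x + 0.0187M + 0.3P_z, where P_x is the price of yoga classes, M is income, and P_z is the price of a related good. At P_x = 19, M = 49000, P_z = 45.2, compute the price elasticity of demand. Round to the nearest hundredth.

-0.07

Evaluating quantity at (P_x, M, P_z) gives Q_x = 69.7 − 3.5(19) + 0.0187(49000) + 0.3(45.2) = 69.7 − 66.5 + 916.3 + 13.56 = 933.06.
∂Q_x/∂P_x = −3.5, so E_p = (−3.5)·(19/933.06) ≈ -0.07.
|E_p| < 1: demand is inelastic.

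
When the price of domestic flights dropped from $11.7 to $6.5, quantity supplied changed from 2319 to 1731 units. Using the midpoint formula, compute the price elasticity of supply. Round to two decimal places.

0.51

%Δq = (1731 − 2319)/[(2319 + 1731)/2] = -588/2025 ≈ -0.2904.
%Δp = (6.5 − 11.7)/[(11.7 + 6.5)/2] = -5.2/9.1 ≈ -0.5714.
Arc elasticity E = %Δq/%Δp ≈ -0.2904/-0.5714 ≈ 0.51.
|E| < 1: supply is inelastic over this range.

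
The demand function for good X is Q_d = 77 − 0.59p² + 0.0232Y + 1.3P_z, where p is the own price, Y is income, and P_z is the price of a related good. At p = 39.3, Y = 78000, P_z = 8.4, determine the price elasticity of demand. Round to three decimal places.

-1.848

Evaluating quantity at (p, Y, P_z) gives Q_d = 77 − 0.59(39.3)² + 0.0232(78000) + 1.3(8.4) = 77 − 911.2491 + 1809.6 + 10.92 = 986.2709.
∂Q_d/∂p = −2·0.59·p = -46.374, so E_p = -46.374·(39.3/986.2709) ≈ -1.848.
|E_p| > 1: demand is elastic.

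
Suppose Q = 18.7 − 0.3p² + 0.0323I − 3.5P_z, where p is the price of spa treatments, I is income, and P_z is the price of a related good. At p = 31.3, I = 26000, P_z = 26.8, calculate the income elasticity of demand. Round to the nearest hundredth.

1.78

Evaluating quantity at (p, I, P_z) gives Q = 18.7 − 0.3(31.3)² + 0.0323(26000) − 3.5(26.8) = 18.7 − 293.907 + 839.8 − 93.8 = 470.793.
∂Q/∂I = +0.0323, so E_I = 0.0323·(26000/470.793) ≈ 1.78.
E_I > 1: normal good (luxury).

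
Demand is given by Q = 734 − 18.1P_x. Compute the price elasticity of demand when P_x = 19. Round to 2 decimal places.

-0.88

At P_x = 19, Q = 390.1.
dQ/dP_x = −18.1.
Point elasticity E = (dQ/dP_x)·(P_x/Q) = -18.1 × 19/390.1 ≈ -0.88.
|E| < 1, so demand is inelastic at this price.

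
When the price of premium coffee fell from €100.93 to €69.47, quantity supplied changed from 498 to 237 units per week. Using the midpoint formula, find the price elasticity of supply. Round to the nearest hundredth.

1.92

%Δq = (237 − 498)/[(498 + 237)/2] = -261/367.5 ≈ -0.7102.
%ΔP = (69.47 − 100.93)/[(100.93 + 69.47)/2] = -31.46/85.2 ≈ -0.3692.
Arc elasticity E = %Δq/%ΔP ≈ -0.7102/-0.3692 ≈ 1.92.
|E| > 1: supply is elastic over this range.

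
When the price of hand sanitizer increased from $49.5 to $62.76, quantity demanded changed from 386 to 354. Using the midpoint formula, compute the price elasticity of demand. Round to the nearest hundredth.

-0.37

%ΔQ = (354 − 386)/[(386 + 354)/2] = -32/370 ≈ -0.0865.
%Δp = (62.76 − 49.5)/[(49.5 + 62.76)/2] = 13.26/56.13 ≈ 0.2362.
Arc elasticity E = %ΔQ/%Δp ≈ -0.0865/0.2362 ≈ -0.37.
|E| < 1: demand is inelastic over this range.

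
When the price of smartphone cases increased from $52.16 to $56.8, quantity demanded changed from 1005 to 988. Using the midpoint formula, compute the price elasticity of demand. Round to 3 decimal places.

-0.200

%Δq = (988 − 1005)/[(1005 + 988)/2] = -17/996.5 ≈ -0.0171.
%Δp = (56.8 − 52.16)/[(52.16 + 56.8)/2] = 4.64/54.48 ≈ 0.0852.
Arc elasticity E = %Δq/%Δp ≈ -0.0171/0.0852 ≈ -0.200.
|E| < 1: demand is inelastic over this range.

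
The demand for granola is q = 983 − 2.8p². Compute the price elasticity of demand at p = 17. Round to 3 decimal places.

At p = 17, q = 173.8.
dq/dp = −2·2.8·p = −95.2.
Point elasticity E = (dq/dp)·(p/q) = -95.2 × 17/173.8 ≈ -9.312.
|E| > 1, so demand is elastic at this price.

-9.312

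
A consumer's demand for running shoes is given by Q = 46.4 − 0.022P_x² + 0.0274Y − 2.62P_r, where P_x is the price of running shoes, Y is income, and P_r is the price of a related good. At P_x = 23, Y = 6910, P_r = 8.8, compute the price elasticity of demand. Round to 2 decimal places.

At the given point, Q = 46.4 − 0.022(23)² + 0.0274(6910) − 2.62(8.8) = 46.4 − 11.638 + 189.334 − 23.056 = 201.04.
∂Q/∂P_x = −2·0.022·P_x = -1.012, so E_p = -1.012·(23/201.04) ≈ -0.12.
|E_p| < 1: demand is inelastic.

-0.12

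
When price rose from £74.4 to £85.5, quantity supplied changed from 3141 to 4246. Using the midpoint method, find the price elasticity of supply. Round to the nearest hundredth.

2.15

%Δq = (4246 − 3141)/[(3141 + 4246)/2] = 1105/3693.5 ≈ 0.2992.
%ΔP = (85.5 − 74.4)/[(74.4 + 85.5)/2] = 11.1/79.95 ≈ 0.1388.
Arc elasticity E = %Δq/%ΔP ≈ 0.2992/0.1388 ≈ 2.15.
|E| > 1: supply is elastic over this range.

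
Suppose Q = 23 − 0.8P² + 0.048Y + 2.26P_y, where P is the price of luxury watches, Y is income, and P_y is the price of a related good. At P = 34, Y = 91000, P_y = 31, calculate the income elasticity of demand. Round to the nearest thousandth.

1.235

Q = 23 − 0.8(34)² + 0.048(91000) + 2.26(31) = 23 − 924.8 + 4368 + 70.06 = 3536.26.
∂Q/∂Y = +0.048, so E_I = 0.048·(91000/3536.26) ≈ 1.235.
E_I > 1: normal good (luxury).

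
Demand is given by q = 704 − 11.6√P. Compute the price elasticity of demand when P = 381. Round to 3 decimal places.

At P = 381, q = 477.577.
dq/dP = −11.6/(2√P) = −11.6/(2·19.5192).
Point elasticity E = (dq/dP)·(P/q) = -0.2971 × 381/477.577 ≈ -0.237.
|E| < 1, so demand is inelastic at this price.

-0.237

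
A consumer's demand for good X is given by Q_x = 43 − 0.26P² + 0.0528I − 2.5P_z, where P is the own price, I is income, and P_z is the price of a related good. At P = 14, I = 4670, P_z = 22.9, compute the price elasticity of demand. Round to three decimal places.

-0.562

Evaluating quantity at (P, I, P_z) gives Q_x = 43 − 0.26(14)² + 0.0528(4670) − 2.5(22.9) = 43 − 50.96 + 246.576 − 57.25 = 181.366.
∂Q_x/∂P = −2·0.26·P = -7.28, so E_p = -7.28·(14/181.366) ≈ -0.562.
|E_p| < 1: demand is inelastic.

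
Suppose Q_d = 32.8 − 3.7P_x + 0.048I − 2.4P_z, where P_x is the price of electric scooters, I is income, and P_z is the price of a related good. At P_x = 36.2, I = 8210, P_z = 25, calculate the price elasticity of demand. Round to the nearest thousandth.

Evaluating quantity at (P_x, I, P_z) gives Q_d = 32.8 − 3.7(36.2) + 0.048(8210) − 2.4(25) = 32.8 − 133.94 + 394.08 − 60 = 232.94.
∂Q_d/∂P_x = −3.7, so E_p = (−3.7)·(36.2/232.94) ≈ -0.575.
|E_p| < 1: demand is inelastic.

-0.575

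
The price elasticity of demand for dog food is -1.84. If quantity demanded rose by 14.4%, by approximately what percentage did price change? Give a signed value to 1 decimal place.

-7.8

%ΔQ ≈ E × %ΔP ⇒ %ΔP = %ΔQ / E = (14.4%)/(-1.84) ≈ -7.8%.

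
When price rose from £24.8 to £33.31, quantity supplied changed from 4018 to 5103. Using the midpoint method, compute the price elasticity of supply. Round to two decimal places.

%Δq = (5103 − 4018)/[(4018 + 5103)/2] = 1085/4560.5 ≈ 0.2379.
%Δp = (33.31 − 24.8)/[(24.8 + 33.31)/2] = 8.51/29.055 ≈ 0.2929.
Arc elasticity E = %Δq/%Δp ≈ 0.2379/0.2929 ≈ 0.81.
|E| < 1: supply is inelastic over this range.

0.81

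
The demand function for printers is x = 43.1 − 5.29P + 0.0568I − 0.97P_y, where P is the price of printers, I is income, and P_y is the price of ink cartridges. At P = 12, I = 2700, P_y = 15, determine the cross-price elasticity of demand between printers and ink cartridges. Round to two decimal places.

-0.12

x = 43.1 − 5.29(12) + 0.0568(2700) − 0.97(15) = 43.1 − 63.48 + 153.36 − 14.55 = 118.43.
∂x/∂P_y = −0.97, so E_xy = -0.97·(15/118.43) ≈ -0.12.
E_xy < 0: the goods are complements.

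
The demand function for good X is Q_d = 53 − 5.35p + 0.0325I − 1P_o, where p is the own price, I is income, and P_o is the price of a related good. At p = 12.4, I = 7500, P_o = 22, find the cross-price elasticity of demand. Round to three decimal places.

First evaluate Q_d: 53 − 5.35(12.4) + 0.0325(7500) − 1(22) = 53 − 66.34 + 243.75 − 22 = 208.41.
∂Q_d/∂P_o = −1, so E_xy = -1·(22/208.41) ≈ -0.106.
E_xy < 0: the goods are complements.

-0.106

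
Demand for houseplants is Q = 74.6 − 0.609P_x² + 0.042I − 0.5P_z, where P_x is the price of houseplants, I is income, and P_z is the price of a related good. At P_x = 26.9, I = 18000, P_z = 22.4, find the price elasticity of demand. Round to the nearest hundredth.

-2.33

At the given point, Q = 74.6 − 0.609(26.9)² + 0.042(18000) − 0.5(22.4) = 74.6 − 440.6785 + 756 − 11.2 = 378.7215.
∂Q/∂P_x = −2·0.609·P_x = -32.7642, so E_p = -32.7642·(26.9/378.7215) ≈ -2.33.
|E_p| > 1: demand is elastic.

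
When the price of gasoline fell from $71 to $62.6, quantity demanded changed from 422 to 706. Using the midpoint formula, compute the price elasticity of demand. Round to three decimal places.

-4.004

%Δq = (706 − 422)/[(422 + 706)/2] = 284/564 ≈ 0.5035.
%ΔP = (62.6 − 71)/[(71 + 62.6)/2] = -8.4/66.8 ≈ -0.1257.
Arc elasticity E = %Δq/%ΔP ≈ 0.5035/-0.1257 ≈ -4.004.
|E| > 1: demand is elastic over this range.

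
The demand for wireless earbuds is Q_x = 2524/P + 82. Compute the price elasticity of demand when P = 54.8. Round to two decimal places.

-0.36

At P = 54.8, Q_x = 128.0584.
dQ_x/dP = −2524/P² = −0.8405.
Point elasticity E = (dQ_x/dP)·(P/Q_x) = -0.8405 × 54.8/128.0584 ≈ -0.36.
|E| < 1, so demand is inelastic at this price.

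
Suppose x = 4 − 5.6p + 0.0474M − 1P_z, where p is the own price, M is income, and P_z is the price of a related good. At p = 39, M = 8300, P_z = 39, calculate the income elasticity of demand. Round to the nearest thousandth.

At the given point, x = 4 − 5.6(39) + 0.0474(8300) − 1(39) = 4 − 218.4 + 393.42 − 39 = 140.02.
∂x/∂M = +0.0474, so E_I = 0.0474·(8300/140.02) ≈ 2.810.
E_I > 1: normal good (luxury).

2.810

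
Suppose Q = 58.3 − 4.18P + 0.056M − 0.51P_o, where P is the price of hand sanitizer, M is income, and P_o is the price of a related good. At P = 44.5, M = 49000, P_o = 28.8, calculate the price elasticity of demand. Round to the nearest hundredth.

-0.07

Substituting, Q = 58.3 − 4.18(44.5) + 0.056(49000) − 0.51(28.8) = 58.3 − 186.01 + 2744 − 14.688 = 2601.602.
∂Q/∂P = −4.18, so E_p = (−4.18)·(44.5/2601.602) ≈ -0.07.
|E_p| < 1: demand is inelastic.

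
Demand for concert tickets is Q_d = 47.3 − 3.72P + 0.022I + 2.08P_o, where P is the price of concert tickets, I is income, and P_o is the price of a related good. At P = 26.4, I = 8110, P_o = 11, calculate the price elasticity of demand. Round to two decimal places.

-0.65

Substituting, Q_d = 47.3 − 3.72(26.4) + 0.022(8110) + 2.08(11) = 47.3 − 98.208 + 178.42 + 22.88 = 150.392.
∂Q_d/∂P = −3.72, so E_p = (−3.72)·(26.4/150.392) ≈ -0.65.
|E_p| < 1: demand is inelastic.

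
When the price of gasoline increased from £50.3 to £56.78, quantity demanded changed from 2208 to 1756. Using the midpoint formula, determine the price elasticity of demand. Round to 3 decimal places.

%ΔQ = (1756 − 2208)/[(2208 + 1756)/2] = -452/1982 ≈ -0.2281.
%ΔP = (56.78 − 50.3)/[(50.3 + 56.78)/2] = 6.48/53.54 ≈ 0.1210.
Arc elasticity E = %ΔQ/%ΔP ≈ -0.2281/0.1210 ≈ -1.884.
|E| > 1: demand is elastic over this range.

-1.884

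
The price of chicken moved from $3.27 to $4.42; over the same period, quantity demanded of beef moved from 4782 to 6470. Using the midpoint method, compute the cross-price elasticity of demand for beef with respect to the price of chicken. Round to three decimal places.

%ΔQ_x = (6470 − 4782)/[(4782+6470)/2] = 1688/5626 ≈ 0.3000.
%ΔP_y = (4.42 − 3.27)/[(3.27+4.42)/2] ≈ 0.2991.
E_xy = 0.3000/0.2991 ≈ 1.003.
E_xy > 0, so beef and chicken are substitutes.

1.003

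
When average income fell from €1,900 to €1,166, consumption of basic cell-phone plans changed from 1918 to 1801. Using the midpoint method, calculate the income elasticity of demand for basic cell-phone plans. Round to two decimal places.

%ΔQ = (1801 − 1918)/[(1918+1801)/2] = -117/1859.5 ≈ -0.0629.
%ΔI = (1,166 − 1,900)/[(1,900+1,166)/2] = -734/1533 ≈ -0.4788.
E_I = %ΔQ/%ΔI ≈ 0.13.
E_I ∈ (0,1): normal good (necessity).

0.13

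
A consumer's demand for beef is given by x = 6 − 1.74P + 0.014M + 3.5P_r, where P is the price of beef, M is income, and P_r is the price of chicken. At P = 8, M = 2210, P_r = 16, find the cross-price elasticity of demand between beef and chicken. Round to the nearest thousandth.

Substituting, x = 6 − 1.74(8) + 0.014(2210) + 3.5(16) = 6 − 13.92 + 30.94 + 56 = 79.02.
∂x/∂P_r = +3.5, so E_xy = 3.5·(16/79.02) ≈ 0.709.
E_xy > 0: the goods are substitutes.

0.709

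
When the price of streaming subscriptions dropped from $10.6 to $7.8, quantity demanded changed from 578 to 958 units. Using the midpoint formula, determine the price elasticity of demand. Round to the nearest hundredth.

%Δq = (958 − 578)/[(578 + 958)/2] = 380/768 ≈ 0.4948.
%Δp = (7.8 − 10.6)/[(10.6 + 7.8)/2] = -2.8/9.2 ≈ -0.3043.
Arc elasticity E = %Δq/%Δp ≈ 0.4948/-0.3043 ≈ -1.63.
|E| > 1: demand is elastic over this range.

-1.63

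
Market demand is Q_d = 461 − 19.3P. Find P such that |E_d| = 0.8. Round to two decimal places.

Set −bP/(a − bP) = −0.8 ⇒ bP = 0.8(a − bP) ⇒ bP(1+0.8) = 0.8·a.
P = 0.8·461/(19.3·1.8) ≈ 10.62.

10.62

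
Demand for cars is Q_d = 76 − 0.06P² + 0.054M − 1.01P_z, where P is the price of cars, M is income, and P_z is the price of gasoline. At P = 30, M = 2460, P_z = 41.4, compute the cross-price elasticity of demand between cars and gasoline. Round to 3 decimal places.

-0.370

At the given point, Q_d = 76 − 0.06(30)² + 0.054(2460) − 1.01(41.4) = 76 − 54 + 132.84 − 41.814 = 113.026.
∂Q_d/∂P_z = −1.01, so E_xy = -1.01·(41.4/113.026) ≈ -0.370.
E_xy < 0: the goods are complements.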